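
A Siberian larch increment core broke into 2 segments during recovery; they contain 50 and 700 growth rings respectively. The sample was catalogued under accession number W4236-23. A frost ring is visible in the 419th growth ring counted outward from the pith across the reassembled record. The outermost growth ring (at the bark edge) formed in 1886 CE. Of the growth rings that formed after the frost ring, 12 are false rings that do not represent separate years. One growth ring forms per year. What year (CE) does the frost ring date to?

1567 CE

Total growth rings = 50 + 700 = 750.
750 − 419 = 331 growth rings lie beyond the frost ring toward the bark edge.
Excluding 12 false growth rings: 331 − 12 = 319.
Counting back 319 years from 1886 CE places the frost ring in 1886 − 319 = 1567 CE.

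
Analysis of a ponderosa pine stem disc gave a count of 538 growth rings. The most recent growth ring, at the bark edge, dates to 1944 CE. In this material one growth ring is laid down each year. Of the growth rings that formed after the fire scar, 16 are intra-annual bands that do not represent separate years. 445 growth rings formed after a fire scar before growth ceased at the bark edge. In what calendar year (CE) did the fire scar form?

445 growth rings formed after the fire scar.
Removing the 16 false growth rings leaves 445 − 16 = 429 true growth rings beyond the fire scar.
Counting back 429 years from 1944 CE places the fire scar in 1944 − 429 = 1515 CE.

1515 CE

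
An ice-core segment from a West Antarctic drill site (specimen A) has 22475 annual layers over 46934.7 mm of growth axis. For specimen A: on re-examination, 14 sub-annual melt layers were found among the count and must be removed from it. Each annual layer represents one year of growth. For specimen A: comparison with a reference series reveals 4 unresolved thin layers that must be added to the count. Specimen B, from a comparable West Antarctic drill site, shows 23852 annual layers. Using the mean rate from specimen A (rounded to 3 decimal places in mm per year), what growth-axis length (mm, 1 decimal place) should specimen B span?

49826.8 mm

Specimen A: after corrections the count is 22475 − 14 + 4 = 22465 annual layers.
A: 46934.7 mm over 22465 years gives 46934.7 / 22465 ≈ 2.089 mm per year.
Length of B = 2.089 × 23852 = 49826.8 mm.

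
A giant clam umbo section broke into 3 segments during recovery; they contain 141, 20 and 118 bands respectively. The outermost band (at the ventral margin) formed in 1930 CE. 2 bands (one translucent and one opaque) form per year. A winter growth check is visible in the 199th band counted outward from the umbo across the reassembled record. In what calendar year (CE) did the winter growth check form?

1890 CE

Total bands = 141 + 20 + 118 = 279.
The winter growth check sits at band 199 from the umbo, so 279 − 199 = 80 bands formed after it.
With 2 bands per year, 80 / 2 = 40 years.
Counting back 40 years from 1930 CE places the winter growth check in 1930 − 40 = 1890 CE.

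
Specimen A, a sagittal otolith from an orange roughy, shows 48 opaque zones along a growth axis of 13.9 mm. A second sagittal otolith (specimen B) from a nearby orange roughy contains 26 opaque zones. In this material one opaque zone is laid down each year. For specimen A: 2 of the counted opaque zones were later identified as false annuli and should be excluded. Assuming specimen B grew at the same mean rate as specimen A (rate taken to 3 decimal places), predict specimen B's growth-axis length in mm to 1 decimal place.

7.9 mm

Specimen A: adjusted count: 48 − 2 = 46 opaque zones.
A: Extension rate ≈ 13.9 / 46 = 0.302 mm/yr.
Length of B = 0.302 × 26 = 7.9 mm.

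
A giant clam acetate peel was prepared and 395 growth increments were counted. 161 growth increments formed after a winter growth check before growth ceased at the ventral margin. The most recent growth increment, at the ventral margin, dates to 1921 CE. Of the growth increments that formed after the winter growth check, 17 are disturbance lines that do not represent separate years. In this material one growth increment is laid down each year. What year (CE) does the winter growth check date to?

1777 CE

161 growth increments formed after the winter growth check.
161 − 17 false = 144 true growth increments after the winter growth check.
Counting back 144 years from 1921 CE places the winter growth check in 1921 − 144 = 1777 CE.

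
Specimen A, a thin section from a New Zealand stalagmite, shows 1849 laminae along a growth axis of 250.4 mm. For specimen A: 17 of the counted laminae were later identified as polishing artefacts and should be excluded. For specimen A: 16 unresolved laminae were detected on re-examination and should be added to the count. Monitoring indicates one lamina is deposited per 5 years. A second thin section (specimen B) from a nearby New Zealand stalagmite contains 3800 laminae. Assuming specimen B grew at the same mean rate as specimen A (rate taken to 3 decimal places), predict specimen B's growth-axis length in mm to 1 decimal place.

513.0 mm

Specimen A: true lamina count = 1849 − 17 + 16 = 1848.
Specimen A: multiplying by 5 years per lamina: 1848 × 5 = 9240 years.
A: Extension rate ≈ 250.4 / 9240 = 0.027 mm/yr.
Specimen B: at 5 years per lamina, 3800 × 5 = 19000 years. B's length ≈ 0.027 × 19000 = 513.0 mm.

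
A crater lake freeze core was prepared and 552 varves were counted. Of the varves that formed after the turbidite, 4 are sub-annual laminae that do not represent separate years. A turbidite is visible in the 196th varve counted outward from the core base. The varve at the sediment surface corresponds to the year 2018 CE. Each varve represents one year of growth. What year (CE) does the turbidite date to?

The turbidite sits at varve 196 from the core base, so 552 − 196 = 356 varves formed after it.
356 − 4 false = 352 true varves after the turbidite.
The varve at the sediment surface is 2018 CE, so the turbidite dates to 2018 − 352 = 1666 CE.

1666 CE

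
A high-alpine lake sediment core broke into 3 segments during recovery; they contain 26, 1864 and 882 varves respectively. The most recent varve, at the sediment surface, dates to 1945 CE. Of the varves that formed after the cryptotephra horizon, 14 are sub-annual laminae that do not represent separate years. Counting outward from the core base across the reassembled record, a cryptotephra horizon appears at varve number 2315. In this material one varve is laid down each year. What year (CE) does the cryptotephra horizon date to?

Total varves = 26 + 1864 + 882 = 2772.
2772 − 2315 = 457 varves lie beyond the cryptotephra horizon toward the sediment surface.
457 − 14 false = 443 true varves after the cryptotephra horizon.
The varve at the sediment surface is 1945 CE, so the cryptotephra horizon dates to 1945 − 443 = 1502 CE.

1502 CE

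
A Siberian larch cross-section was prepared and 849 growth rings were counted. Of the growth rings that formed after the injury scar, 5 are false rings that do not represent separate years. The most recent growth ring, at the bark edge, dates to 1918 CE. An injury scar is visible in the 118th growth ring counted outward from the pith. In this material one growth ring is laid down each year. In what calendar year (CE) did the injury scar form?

1192 CE

The injury scar sits at growth ring 118 from the pith, so 849 − 118 = 731 growth rings formed after it.
731 − 5 false = 726 true growth rings after the injury scar.
1918 − 726 = 1192 CE.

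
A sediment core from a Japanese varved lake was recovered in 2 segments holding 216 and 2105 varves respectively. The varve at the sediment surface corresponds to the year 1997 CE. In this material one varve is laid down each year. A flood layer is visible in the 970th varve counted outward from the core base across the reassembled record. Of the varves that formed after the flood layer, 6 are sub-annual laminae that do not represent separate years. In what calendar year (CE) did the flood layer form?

Total varves = 216 + 2105 = 2321.
2321 − 970 = 1351 varves lie beyond the flood layer toward the sediment surface.
Excluding 6 false varves: 1351 − 6 = 1345.
1997 − 1345 = 652 CE.

652 CE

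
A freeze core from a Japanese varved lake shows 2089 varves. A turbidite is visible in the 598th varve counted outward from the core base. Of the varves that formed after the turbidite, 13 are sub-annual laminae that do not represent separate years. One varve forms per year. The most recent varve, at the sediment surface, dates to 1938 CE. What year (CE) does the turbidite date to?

2089 − 598 = 1491 varves lie beyond the turbidite toward the sediment surface.
Excluding 13 false varves: 1491 − 13 = 1478.
Counting back 1478 years from 1938 CE places the turbidite in 1938 − 1478 = 460 CE.

460 CE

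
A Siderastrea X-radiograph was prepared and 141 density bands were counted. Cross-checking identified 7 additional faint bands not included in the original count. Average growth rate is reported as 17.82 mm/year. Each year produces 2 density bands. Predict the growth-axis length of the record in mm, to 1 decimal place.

Correcting the raw count gives 141 + 7 = 148 true density bands.
Dividing by 2 density bands per year: 148 / 2 = 74 years.
Length ≈ 17.82 × 74 = 1318.7 mm.

1318.7 mm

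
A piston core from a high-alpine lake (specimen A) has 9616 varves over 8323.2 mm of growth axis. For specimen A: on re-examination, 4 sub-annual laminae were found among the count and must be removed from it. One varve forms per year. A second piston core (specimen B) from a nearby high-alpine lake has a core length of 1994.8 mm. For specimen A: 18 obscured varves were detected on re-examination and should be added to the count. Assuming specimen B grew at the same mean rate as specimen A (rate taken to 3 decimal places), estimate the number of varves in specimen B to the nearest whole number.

2309 varves

Specimen A: adjusted count: 9616 − 4 + 18 = 9630 varves.
A: Mean rate = 8323.2 mm / 9630 years ≈ 0.864 mm/year.
For B, 1994.8 / 0.864 = 2308.80 years ≈ 2309 varves.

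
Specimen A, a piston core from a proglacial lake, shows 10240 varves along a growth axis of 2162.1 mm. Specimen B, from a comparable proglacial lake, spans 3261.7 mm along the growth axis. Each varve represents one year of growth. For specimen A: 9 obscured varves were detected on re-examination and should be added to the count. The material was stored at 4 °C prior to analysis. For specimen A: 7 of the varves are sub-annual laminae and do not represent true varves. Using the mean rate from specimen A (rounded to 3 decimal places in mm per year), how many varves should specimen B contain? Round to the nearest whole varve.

Specimen A: correcting the raw count gives 10240 − 7 + 9 = 10242 true varves.
A: 2162.1 mm over 10242 years gives 2162.1 / 10242 ≈ 0.211 mm/year.
B spans 3261.7 / 0.211 = 15458.29 years ≈ 15458 varves.

15458 varves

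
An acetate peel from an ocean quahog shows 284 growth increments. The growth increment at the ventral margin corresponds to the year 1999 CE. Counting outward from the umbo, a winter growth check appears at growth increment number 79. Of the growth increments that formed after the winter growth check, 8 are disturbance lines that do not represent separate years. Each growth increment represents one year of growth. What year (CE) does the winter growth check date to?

284 − 79 = 205 growth increments lie beyond the winter growth check toward the ventral margin.
205 − 8 false = 197 true growth increments after the winter growth check.
Counting back 197 years from 1999 CE places the winter growth check in 1999 − 197 = 1802 CE.

1802 CE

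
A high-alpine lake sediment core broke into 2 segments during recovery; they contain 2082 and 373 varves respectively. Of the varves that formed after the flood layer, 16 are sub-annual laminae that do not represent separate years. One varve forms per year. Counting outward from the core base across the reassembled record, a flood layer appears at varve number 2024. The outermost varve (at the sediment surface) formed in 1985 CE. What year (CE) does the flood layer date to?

1570 CE

Total varves = 2082 + 373 = 2455.
Between varve 2024 and the sediment surface there are 2455 − 2024 = 431 varves.
Excluding 16 false varves: 431 − 16 = 415.
Counting back 415 years from 1985 CE places the flood layer in 1985 − 415 = 1570 CE.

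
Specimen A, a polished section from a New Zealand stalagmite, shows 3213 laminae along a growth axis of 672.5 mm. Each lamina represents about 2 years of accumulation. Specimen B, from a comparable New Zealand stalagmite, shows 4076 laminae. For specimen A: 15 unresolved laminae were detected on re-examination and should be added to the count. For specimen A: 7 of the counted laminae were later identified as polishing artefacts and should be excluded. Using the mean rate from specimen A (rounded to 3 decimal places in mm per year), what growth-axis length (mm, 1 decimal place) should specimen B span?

847.8 mm

Specimen A: adjusted count: 3213 − 7 + 15 = 3221 laminae.
Specimen A: multiplying by 2 years per lamina: 3221 × 2 = 6442 years.
A: Extension rate ≈ 672.5 / 6442 = 0.104 mm/year.
Specimen B: at 2 years per lamina, 4076 × 2 = 8152 years. B's length ≈ 0.104 × 8152 = 847.8 mm.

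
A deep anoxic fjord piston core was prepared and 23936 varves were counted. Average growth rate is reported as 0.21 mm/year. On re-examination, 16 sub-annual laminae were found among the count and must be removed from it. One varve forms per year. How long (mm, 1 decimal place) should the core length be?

5023.2 mm

True varve count = 23936 − 16 = 23920.
23920 years at 0.21 mm/year gives 0.21 × 23920 = 5023.2 mm.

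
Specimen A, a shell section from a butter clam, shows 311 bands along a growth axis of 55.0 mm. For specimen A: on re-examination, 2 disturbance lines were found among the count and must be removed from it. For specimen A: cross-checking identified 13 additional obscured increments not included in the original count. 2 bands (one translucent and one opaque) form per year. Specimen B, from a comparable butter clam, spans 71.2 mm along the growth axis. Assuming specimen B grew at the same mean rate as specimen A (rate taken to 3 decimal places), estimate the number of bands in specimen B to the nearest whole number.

Specimen A: correcting the raw count gives 311 − 2 + 13 = 322 true bands.
Specimen A: dividing by 2 bands per year: 322 / 2 = 161 years.
A: Extension rate ≈ 55.0 / 161 = 0.342 mm/year.
For B, 71.2 / 0.342 = 208.19 years; at 2 bands per year that is 208.19 × 2 ≈ 416 bands.

416 bands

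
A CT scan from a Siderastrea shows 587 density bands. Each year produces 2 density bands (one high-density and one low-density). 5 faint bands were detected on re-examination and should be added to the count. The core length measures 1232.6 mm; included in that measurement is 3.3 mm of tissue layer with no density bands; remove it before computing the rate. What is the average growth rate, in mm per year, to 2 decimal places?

Correcting the raw count gives 587 + 5 = 592 true density bands.
With 2 density bands per year, 592 / 2 = 296 years.
Removing the 3.3 mm offcut leaves 1232.6 − 3.3 = 1229.3 mm.
Extension rate ≈ 1229.3 / 296 = 4.15 mm per year.

4.15 mm per year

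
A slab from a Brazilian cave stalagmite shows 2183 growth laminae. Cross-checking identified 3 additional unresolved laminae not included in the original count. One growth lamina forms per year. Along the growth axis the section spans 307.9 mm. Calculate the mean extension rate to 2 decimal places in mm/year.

0.14 mm/year

True growth lamina count = 2183 + 3 = 2186.
Extension rate ≈ 307.9 / 2186 = 0.14 mm/year.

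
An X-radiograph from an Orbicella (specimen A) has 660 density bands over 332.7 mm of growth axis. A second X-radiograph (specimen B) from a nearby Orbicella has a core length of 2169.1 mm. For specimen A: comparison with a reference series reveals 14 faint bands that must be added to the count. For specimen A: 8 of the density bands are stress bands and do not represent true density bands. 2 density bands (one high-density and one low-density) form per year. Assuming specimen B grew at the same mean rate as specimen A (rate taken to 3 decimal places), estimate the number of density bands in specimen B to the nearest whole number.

4343 density bands

Specimen A: correcting the raw count gives 660 − 8 + 14 = 666 true density bands.
Specimen A: with 2 density bands per year, 666 / 2 = 333 years.
A: Mean rate = 332.7 mm / 333 years ≈ 0.999 mm per year.
B spans 2169.1 / 0.999 = 2171.27 years; at 2 density bands per year that is 2171.27 × 2 ≈ 4343 density bands.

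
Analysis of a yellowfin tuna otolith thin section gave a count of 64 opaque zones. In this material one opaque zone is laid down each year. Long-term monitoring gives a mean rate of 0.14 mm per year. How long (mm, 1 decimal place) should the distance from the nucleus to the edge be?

64 years of growth are recorded.
64 years at 0.14 mm/year gives 0.14 × 64 = 9.0 mm.

9.0 mm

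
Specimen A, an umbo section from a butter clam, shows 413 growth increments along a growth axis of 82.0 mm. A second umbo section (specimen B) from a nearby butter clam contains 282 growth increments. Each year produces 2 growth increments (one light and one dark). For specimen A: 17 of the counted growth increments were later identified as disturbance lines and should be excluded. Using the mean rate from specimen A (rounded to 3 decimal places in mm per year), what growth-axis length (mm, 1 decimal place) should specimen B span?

Specimen A: correcting the raw count gives 413 − 17 = 396 true growth increments.
Specimen A: with 2 growth increments per year, 396 / 2 = 198 years.
A: Mean rate = 82.0 mm / 198 years ≈ 0.414 mm per year.
Specimen B: 282 growth increments at 2 per year is 282 / 2 = 141 years. For B, 0.414 mm/year × 141 years = 58.4 mm.

58.4 mm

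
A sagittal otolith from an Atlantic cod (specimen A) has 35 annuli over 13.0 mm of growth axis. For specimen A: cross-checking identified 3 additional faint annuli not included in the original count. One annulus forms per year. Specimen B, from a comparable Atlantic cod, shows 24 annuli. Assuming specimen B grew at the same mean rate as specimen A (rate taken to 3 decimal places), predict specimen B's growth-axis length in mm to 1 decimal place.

8.2 mm

Specimen A: correcting the raw count gives 35 + 3 = 38 true annuli.
A: Mean rate = 13.0 mm / 38 years ≈ 0.342 mm per year.
B's length ≈ 0.342 × 24 = 8.2 mm.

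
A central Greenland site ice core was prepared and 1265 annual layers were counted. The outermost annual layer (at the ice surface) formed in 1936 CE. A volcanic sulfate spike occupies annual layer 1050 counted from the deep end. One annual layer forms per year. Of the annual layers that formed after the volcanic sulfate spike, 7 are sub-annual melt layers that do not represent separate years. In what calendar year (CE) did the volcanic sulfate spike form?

Between annual layer 1050 and the ice surface there are 1265 − 1050 = 215 annual layers.
Removing the 7 false annual layers leaves 215 − 7 = 208 true annual layers beyond the volcanic sulfate spike.
1936 − 208 = 1728 CE.

1728 CE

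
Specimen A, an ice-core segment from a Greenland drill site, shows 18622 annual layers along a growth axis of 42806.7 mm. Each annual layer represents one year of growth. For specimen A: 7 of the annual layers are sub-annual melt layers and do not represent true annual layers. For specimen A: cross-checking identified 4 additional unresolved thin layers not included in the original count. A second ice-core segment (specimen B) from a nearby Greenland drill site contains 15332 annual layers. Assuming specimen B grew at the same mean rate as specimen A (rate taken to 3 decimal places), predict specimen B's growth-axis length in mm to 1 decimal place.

Specimen A: after corrections the count is 18622 − 7 + 4 = 18619 annual layers.
A: Extension rate ≈ 42806.7 / 18619 = 2.299 mm/year.
For B, 2.299 mm/year × 15332 years = 35248.3 mm.

35248.3 mm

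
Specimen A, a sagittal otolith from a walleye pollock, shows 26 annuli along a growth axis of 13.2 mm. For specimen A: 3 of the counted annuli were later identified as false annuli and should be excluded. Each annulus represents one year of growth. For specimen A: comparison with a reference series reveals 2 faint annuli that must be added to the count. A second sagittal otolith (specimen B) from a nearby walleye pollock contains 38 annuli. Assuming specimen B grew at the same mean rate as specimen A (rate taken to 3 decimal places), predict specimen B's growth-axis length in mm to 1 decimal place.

Specimen A: adjusted count: 26 − 3 + 2 = 25 annuli.
A: Mean rate = 13.2 mm / 25 years ≈ 0.528 mm per year.
For B, 0.528 mm/year × 38 years = 20.1 mm.

20.1 mm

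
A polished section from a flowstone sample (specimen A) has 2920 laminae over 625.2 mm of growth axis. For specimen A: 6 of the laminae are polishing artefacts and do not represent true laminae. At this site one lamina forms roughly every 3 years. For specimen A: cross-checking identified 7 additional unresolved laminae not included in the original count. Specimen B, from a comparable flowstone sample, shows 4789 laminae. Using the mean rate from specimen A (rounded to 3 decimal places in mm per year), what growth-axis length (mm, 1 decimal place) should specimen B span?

Specimen A: adjusted count: 2920 − 6 + 7 = 2921 laminae.
Specimen A: multiplying by 3 years per lamina: 2921 × 3 = 8763 years.
A: Extension rate ≈ 625.2 / 8763 = 0.071 mm/year.
Specimen B: at 3 years per lamina, 4789 × 3 = 14367 years. Length of B = 0.071 × 14367 = 1020.1 mm.

1020.1 mm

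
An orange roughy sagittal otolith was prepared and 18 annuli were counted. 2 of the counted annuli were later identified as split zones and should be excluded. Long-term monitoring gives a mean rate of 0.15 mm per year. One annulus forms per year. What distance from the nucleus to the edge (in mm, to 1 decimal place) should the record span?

2.4 mm

After corrections the count is 18 − 2 = 16 annuli.
Predicted length = 0.15 mm/year × 16 years = 2.4 mm.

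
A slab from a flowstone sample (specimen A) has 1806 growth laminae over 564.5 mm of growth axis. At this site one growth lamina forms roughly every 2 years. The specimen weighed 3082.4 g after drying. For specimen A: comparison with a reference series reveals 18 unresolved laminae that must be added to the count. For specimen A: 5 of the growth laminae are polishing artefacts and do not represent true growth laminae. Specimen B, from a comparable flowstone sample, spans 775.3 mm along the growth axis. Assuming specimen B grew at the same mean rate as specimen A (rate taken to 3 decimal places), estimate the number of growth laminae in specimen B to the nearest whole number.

Specimen A: after corrections the count is 1806 − 5 + 18 = 1819 growth laminae.
Specimen A: at 2 years per growth lamina, 1819 × 2 = 3638 years.
A: Mean rate = 564.5 mm / 3638 years ≈ 0.155 mm/year.
B spans 775.3 / 0.155 = 5001.94 years; at 2 years per growth lamina that is 5001.94 / 2 ≈ 2501 growth laminae.

2501 growth laminae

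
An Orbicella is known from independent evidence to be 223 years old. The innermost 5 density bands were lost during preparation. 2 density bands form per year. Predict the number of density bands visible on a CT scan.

223 years at 2 density bands per year gives 223 × 2 = 446 density bands.
Less the 5 uncaptured density bands: 446 − 5 = 441.

441 density bands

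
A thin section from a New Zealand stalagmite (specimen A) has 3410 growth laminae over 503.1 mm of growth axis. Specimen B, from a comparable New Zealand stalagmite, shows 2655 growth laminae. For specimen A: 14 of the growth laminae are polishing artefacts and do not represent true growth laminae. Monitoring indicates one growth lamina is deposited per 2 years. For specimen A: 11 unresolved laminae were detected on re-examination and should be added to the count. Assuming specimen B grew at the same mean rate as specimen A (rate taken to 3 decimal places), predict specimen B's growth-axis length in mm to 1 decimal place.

Specimen A: correcting the raw count gives 3410 − 14 + 11 = 3407 true growth laminae.
Specimen A: 3407 growth laminae at 2 years each span 3407 × 2 = 6814 years.
A: 503.1 mm over 6814 years gives 503.1 / 6814 ≈ 0.074 mm per year.
Specimen B: 2655 growth laminae at 2 years each span 2655 × 2 = 5310 years. For B, 0.074 mm/year × 5310 years = 392.9 mm.

392.9 mm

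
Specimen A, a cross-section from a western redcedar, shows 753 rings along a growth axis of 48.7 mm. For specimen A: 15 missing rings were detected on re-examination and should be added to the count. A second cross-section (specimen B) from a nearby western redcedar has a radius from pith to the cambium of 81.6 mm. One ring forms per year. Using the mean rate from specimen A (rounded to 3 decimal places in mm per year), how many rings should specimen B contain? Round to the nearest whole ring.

Specimen A: correcting the raw count gives 753 + 15 = 768 true rings.
A: 48.7 mm over 768 years gives 48.7 / 768 ≈ 0.063 mm/yr.
Specimen B: 81.6 mm / 0.063 mm per year = 1295.24 years ≈ 1295 rings.

1295 rings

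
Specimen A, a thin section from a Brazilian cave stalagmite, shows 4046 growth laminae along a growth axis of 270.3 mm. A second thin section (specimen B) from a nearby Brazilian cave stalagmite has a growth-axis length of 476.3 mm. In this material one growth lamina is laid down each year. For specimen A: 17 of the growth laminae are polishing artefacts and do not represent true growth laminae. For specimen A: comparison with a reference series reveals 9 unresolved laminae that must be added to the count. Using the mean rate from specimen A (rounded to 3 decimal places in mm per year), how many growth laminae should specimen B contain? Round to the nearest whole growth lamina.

7109 growth laminae

Specimen A: adjusted count: 4046 − 17 + 9 = 4038 growth laminae.
A: Extension rate ≈ 270.3 / 4038 = 0.067 mm per year.
B spans 476.3 / 0.067 = 7108.96 years ≈ 7109 growth laminae.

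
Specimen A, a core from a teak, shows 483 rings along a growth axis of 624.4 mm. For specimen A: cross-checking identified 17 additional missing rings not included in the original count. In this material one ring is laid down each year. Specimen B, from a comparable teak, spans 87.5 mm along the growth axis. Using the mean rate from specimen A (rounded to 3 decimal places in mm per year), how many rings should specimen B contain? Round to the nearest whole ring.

70 rings

Specimen A: adjusted count: 483 + 17 = 500 rings.
A: Mean rate = 624.4 mm / 500 years ≈ 1.249 mm/yr.
For B, 87.5 / 1.249 = 70.06 years ≈ 70 rings.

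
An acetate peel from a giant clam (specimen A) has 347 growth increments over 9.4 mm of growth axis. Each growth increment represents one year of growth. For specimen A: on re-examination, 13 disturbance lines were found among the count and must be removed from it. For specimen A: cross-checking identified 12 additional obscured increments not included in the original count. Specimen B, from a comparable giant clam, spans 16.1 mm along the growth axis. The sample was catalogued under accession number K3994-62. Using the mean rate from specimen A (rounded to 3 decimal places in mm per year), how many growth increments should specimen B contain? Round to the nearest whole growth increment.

Specimen A: correcting the raw count gives 347 − 13 + 12 = 346 true growth increments.
A: Extension rate ≈ 9.4 / 346 = 0.027 mm per year.
B spans 16.1 / 0.027 = 596.30 years ≈ 596 growth increments.

596 growth increments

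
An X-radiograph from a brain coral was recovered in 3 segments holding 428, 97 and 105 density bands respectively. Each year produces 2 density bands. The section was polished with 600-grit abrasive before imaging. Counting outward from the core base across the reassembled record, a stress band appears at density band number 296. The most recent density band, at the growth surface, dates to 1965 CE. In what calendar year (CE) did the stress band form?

1798 CE

Total density bands = 428 + 97 + 105 = 630.
The stress band sits at density band 296 from the core base, so 630 − 296 = 334 density bands formed after it.
Dividing by 2 density bands per year: 334 / 2 = 167 years.
Counting back 167 years from 1965 CE places the stress band in 1965 − 167 = 1798 CE.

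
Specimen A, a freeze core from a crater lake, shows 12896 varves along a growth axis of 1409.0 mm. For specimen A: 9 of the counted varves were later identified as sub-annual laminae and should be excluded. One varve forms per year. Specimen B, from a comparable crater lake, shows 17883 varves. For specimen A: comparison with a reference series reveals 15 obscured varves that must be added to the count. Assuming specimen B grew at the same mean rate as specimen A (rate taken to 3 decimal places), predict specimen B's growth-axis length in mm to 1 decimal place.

Specimen A: after corrections the count is 12896 − 9 + 15 = 12902 varves.
A: Mean rate = 1409.0 mm / 12902 years ≈ 0.109 mm/yr.
B's length ≈ 0.109 × 17883 = 1949.2 mm.

1949.2 mm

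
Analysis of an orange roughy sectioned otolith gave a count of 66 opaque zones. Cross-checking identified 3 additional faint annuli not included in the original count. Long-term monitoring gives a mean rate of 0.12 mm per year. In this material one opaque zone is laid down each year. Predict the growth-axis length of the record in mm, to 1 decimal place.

8.3 mm

After corrections the count is 66 + 3 = 69 opaque zones.
Predicted length = 0.12 mm/year × 69 years = 8.3 mm.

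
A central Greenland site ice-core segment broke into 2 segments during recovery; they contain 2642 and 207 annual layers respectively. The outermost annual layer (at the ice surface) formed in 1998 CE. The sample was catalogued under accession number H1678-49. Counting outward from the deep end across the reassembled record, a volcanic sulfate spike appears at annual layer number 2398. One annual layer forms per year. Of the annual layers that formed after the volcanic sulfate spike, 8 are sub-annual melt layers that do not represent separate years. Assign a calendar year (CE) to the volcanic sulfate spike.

Total annual layers = 2642 + 207 = 2849.
2849 − 2398 = 451 annual layers lie beyond the volcanic sulfate spike toward the ice surface.
Excluding 8 false annual layers: 451 − 8 = 443.
The annual layer at the ice surface is 1998 CE, so the volcanic sulfate spike dates to 1998 − 443 = 1555 CE.

1555 CE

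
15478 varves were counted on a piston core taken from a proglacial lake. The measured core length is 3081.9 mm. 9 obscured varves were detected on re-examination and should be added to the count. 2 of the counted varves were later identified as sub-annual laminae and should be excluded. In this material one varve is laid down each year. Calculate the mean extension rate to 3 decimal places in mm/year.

True varve count = 15478 − 2 + 9 = 15485.
Extension rate ≈ 3081.9 / 15485 = 0.199 mm/year.

0.199 mm/year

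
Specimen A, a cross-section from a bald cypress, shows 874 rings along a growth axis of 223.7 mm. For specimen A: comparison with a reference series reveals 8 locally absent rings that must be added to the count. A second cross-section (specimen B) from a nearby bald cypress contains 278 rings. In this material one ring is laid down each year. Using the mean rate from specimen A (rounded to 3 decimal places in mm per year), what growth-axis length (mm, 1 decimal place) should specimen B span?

70.6 mm

Specimen A: true ring count = 874 + 8 = 882.
A: Mean rate = 223.7 mm / 882 years ≈ 0.254 mm/year.
Length of B = 0.254 × 278 = 70.6 mm.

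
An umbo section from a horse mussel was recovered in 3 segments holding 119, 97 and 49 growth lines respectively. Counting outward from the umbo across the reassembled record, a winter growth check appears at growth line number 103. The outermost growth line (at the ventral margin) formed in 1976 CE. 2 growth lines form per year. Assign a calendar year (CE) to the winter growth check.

Total growth lines = 119 + 97 + 49 = 265.
265 − 103 = 162 growth lines lie beyond the winter growth check toward the ventral margin.
With 2 growth lines per year, 162 / 2 = 81 years.
Counting back 81 years from 1976 CE places the winter growth check in 1976 − 81 = 1895 CE.

1895 CE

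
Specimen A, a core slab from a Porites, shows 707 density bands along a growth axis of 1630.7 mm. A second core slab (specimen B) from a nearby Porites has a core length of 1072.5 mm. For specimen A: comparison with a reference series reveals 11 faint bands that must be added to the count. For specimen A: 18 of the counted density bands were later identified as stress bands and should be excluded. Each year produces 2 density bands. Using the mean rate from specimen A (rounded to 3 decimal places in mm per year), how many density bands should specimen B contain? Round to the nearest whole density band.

Specimen A: true density band count = 707 − 18 + 11 = 700.
Specimen A: dividing by 2 density bands per year: 700 / 2 = 350 years.
A: 1630.7 mm over 350 years gives 1630.7 / 350 ≈ 4.659 mm per year.
Specimen B: 1072.5 mm / 4.659 mm per year = 230.20 years; at 2 density bands per year that is 230.20 × 2 ≈ 460 density bands.

460 density bands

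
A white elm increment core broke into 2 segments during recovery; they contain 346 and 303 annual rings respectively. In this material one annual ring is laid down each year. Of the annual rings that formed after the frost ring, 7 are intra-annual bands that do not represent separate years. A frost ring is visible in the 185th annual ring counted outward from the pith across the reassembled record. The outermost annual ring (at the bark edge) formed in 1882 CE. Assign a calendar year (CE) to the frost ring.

Total annual rings = 346 + 303 = 649.
Between annual ring 185 and the bark edge there are 649 − 185 = 464 annual rings.
Excluding 7 false annual rings: 464 − 7 = 457.
The annual ring at the bark edge is 1882 CE, so the frost ring dates to 1882 − 457 = 1425 CE.

1425 CE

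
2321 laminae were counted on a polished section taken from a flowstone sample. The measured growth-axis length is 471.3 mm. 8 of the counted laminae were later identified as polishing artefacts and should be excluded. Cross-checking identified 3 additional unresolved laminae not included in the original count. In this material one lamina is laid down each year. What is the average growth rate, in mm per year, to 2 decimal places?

After corrections the count is 2321 − 8 + 3 = 2316 laminae.
471.3 mm over 2316 years gives 471.3 / 2316 ≈ 0.20 mm per year.

0.20 mm per year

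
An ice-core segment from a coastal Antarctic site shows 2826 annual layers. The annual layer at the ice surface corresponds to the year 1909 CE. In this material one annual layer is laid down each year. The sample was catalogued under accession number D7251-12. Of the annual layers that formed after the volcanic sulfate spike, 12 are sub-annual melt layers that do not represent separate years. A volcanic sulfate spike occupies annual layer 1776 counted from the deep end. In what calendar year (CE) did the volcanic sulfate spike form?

The volcanic sulfate spike sits at annual layer 1776 from the deep end, so 2826 − 1776 = 1050 annual layers formed after it.
Excluding 12 false annual layers: 1050 − 12 = 1038.
1909 − 1038 = 871 CE.

871 CE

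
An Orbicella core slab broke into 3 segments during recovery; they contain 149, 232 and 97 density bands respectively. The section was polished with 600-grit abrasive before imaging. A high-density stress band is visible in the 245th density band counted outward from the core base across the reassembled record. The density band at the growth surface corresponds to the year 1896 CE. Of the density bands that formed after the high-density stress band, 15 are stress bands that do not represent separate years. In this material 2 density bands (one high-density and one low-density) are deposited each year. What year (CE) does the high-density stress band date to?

Total density bands = 149 + 232 + 97 = 478.
Between density band 245 and the growth surface there are 478 − 245 = 233 density bands.
233 − 15 false = 218 true density bands after the high-density stress band.
With 2 density bands per year, 218 / 2 = 109 years.
The density band at the growth surface is 1896 CE, so the high-density stress band dates to 1896 − 109 = 1787 CE.

1787 CE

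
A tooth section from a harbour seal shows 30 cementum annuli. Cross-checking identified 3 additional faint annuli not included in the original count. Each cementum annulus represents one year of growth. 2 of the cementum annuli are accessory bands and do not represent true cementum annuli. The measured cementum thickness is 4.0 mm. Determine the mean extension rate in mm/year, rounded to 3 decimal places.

Adjusted count: 30 − 2 + 3 = 31 cementum annuli.
Mean rate = 4.0 mm / 31 years ≈ 0.129 mm/year.

0.129 mm/year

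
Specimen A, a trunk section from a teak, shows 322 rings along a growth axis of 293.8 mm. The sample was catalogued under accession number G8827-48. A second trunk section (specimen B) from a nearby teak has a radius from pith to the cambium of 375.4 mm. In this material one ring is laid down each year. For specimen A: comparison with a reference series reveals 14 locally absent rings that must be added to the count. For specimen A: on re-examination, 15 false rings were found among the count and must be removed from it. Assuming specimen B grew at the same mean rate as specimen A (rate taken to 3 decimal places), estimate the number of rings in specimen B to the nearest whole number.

Specimen A: after corrections the count is 322 − 15 + 14 = 321 rings.
A: 293.8 mm over 321 years gives 293.8 / 321 ≈ 0.915 mm/year.
Specimen B: 375.4 mm / 0.915 mm per year = 410.27 years ≈ 410 rings.

410 rings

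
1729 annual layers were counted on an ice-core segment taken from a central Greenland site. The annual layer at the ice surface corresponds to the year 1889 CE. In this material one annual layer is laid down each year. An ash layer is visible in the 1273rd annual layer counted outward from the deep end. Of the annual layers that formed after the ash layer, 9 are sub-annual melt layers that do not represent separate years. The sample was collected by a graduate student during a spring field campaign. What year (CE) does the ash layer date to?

1442 CE

1729 − 1273 = 456 annual layers lie beyond the ash layer toward the ice surface.
Removing the 9 false annual layers leaves 456 − 9 = 447 true annual layers beyond the ash layer.
Counting back 447 years from 1889 CE places the ash layer in 1889 − 447 = 1442 CE.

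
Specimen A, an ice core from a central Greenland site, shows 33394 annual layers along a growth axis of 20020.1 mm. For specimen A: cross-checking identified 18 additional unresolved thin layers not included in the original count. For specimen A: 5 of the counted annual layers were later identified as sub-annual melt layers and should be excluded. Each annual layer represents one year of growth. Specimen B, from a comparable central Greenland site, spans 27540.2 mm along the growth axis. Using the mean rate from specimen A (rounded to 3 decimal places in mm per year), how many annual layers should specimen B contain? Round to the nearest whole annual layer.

Specimen A: correcting the raw count gives 33394 − 5 + 18 = 33407 true annual layers.
A: 20020.1 mm over 33407 years gives 20020.1 / 33407 ≈ 0.599 mm/year.
B spans 27540.2 / 0.599 = 45976.96 years ≈ 45977 annual layers.

45977 annual layers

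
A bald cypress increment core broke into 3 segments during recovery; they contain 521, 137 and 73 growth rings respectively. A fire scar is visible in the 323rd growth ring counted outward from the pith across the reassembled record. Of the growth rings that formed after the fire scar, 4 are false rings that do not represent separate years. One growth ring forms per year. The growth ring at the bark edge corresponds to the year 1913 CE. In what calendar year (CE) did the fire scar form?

1509 CE

Total growth rings = 521 + 137 + 73 = 731.
731 − 323 = 408 growth rings lie beyond the fire scar toward the bark edge.
Removing the 4 false growth rings leaves 408 − 4 = 404 true growth rings beyond the fire scar.
Counting back 404 years from 1913 CE places the fire scar in 1913 − 404 = 1509 CE.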